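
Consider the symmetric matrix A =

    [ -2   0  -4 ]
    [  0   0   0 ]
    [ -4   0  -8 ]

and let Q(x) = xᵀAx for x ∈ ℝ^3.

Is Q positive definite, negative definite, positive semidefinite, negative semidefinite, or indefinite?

Symmetric row and column elimination reduces A to a congruent diagonal form with pivots -2, 0, 0.
So there are 1 negative, 2 zero pivots.
Hence Q is negative semidefinite.

negative semidefinite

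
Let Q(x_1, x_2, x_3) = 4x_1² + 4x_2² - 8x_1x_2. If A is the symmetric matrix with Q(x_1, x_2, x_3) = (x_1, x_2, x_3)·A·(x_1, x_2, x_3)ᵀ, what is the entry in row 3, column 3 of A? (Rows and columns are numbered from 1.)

0

The coefficient of x_3² in Q is 0, and that is exactly A[3,3].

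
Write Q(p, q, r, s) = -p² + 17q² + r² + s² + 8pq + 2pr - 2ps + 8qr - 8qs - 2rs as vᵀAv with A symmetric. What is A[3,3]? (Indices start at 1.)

The coefficient of r² in Q is 1, and that is exactly A[3,3].

1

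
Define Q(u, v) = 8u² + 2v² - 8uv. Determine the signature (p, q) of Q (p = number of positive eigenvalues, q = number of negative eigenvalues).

(1, 0)

The symmetric matrix is A = [[8, -4], [-4, 2]].
Congruent diagonalization of A (simultaneous row and column reduction) yields pivots 8, 0.
That gives 1 positive, 1 zero pivots.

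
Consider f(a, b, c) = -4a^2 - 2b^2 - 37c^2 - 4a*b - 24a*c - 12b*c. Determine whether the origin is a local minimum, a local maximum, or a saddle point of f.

local maximum

The Hessian at the origin is H = [[-8, -4, -24], [-4, -4, -12], [-24, -12, -74]].
Congruent diagonalization of H (simultaneous row and column reduction) yields pivots -8, -2, -2.
That gives 3 negative pivots.
H is negative definite, so the origin is a strict local maximum.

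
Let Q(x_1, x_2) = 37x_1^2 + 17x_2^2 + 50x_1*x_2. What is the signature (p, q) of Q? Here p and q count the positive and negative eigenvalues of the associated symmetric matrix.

The associated matrix is A = [[37, 25], [25, 17]].
An LDLᵀ factorisation of A has diagonal entries 37, 4/37.
That gives 2 positive pivots.

(2, 0)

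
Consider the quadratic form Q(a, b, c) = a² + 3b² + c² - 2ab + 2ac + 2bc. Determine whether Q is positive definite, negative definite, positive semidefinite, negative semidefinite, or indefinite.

The associated matrix is A = [[1, -1, 1], [-1, 3, 1], [1, 1, 1]].
An LDLᵀ factorisation of A has diagonal entries 1, 2, -2.
That gives 2 positive, 1 negative pivots.
Hence Q is indefinite.

indefinite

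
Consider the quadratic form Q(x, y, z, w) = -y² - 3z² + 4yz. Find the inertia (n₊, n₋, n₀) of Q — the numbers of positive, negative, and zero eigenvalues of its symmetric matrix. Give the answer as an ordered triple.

(1, 1, 2)

Write A = [[0, 0, 0, 0], [0, -1, 2, 0], [0, 2, -3, 0], [0, 0, 0, 0]].
Congruent diagonalization of A (simultaneous row and column reduction) yields pivots 0, -1, 1, 0.
That gives 1 positive, 1 negative, 2 zero pivots.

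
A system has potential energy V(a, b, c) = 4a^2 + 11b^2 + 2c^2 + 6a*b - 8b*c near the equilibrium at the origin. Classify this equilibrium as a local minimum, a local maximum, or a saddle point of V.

local minimum

The Hessian at the origin is H = [[8, 6, 0], [6, 22, -8], [0, -8, 4]].
Row-reducing H symmetrically gives the diagonal entries 8, 35/2, 12/35.
So there are 3 positive pivots.
H is positive definite, so the origin is a strict local minimum.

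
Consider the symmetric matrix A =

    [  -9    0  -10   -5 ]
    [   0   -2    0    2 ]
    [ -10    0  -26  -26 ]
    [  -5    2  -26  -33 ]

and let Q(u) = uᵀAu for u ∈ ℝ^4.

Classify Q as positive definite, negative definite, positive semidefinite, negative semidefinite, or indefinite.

Leading principal minors: Δ_1 = -9, Δ_2 = 18, Δ_3 = -268, Δ_4 = 40.
The signs alternate starting with Δ_1 < 0, so by Sylvester's criterion Q is negative definite.

negative definite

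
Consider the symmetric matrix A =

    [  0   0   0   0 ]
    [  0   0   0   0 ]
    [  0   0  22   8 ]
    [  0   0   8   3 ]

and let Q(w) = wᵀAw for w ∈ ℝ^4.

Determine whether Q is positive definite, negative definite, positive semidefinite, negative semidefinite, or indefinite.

positive semidefinite

Congruent diagonalization of A (simultaneous row and column reduction) yields pivots 0, 0, 22, 1/11.
So there are 2 positive, 2 zero pivots.
Hence Q is positive semidefinite.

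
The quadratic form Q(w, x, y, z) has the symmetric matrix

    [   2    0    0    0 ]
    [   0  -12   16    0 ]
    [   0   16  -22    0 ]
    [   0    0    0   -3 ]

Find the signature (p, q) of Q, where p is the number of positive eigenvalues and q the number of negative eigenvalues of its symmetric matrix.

Row-reducing A symmetrically gives the diagonal entries 2, -12, -2/3, -3.
That gives 1 positive, 3 negative pivots.

(1, 3)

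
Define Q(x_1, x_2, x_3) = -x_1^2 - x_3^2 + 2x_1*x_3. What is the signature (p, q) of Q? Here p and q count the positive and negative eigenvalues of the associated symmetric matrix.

(0, 1)

Write A = [[-1, 0, 1], [0, 0, 0], [1, 0, -1]].
Row-reducing A symmetrically gives the diagonal entries -1, 0, 0.
So there are 1 negative, 2 zero pivots.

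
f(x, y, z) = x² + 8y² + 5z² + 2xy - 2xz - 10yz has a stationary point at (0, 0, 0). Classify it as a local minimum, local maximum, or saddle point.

local minimum

The Hessian at the origin is H = [[2, 2, -2], [2, 16, -10], [-2, -10, 10]].
Symmetric row and column elimination reduces H to a congruent diagonal form with pivots 2, 14, 24/7.
Counting signs: 3 positive.
H is positive definite, so the origin is a strict local minimum.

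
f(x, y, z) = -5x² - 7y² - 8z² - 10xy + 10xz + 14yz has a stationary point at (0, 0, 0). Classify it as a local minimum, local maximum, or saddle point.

local maximum

The Hessian at the origin is H = [[-10, -10, 10], [-10, -14, 14], [10, 14, -16]].
Applying the same elementary operations to the rows and columns of H produces a congruent diagonal matrix with entries -10, -4, -2.
So there are 3 negative pivots.
H is negative definite, so the origin is a strict local maximum.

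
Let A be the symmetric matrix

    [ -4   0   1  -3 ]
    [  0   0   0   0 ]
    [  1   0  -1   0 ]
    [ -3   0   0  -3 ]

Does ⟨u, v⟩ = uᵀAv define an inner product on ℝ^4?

no

Congruent diagonalization of A (simultaneous row and column reduction) yields pivots -4, 0, -3/4, 0.
That gives 2 negative, 2 zero pivots.
Hence Q is negative semidefinite.
⟨·,·⟩ is an inner product exactly when A is positive definite.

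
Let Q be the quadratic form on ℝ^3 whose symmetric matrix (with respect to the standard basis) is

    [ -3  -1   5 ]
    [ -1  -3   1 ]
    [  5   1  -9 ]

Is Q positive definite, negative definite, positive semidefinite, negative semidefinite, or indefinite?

negative definite

Leading principal minors: Δ_1 = -3, Δ_2 = 8, Δ_3 = -4.
The signs alternate starting with Δ_1 < 0, so by Sylvester's criterion Q is negative definite.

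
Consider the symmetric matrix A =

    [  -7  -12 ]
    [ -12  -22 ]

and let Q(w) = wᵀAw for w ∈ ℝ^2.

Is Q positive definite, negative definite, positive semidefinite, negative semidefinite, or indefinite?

negative definite

For the 2×2 matrix [[-7, -12], [-12, -22]]: det = -7·-22 − (-12)² = 10, trace = -29.
det > 0 so both eigenvalues share the sign of the trace; trace = -29 < 0 ⇒ both negative.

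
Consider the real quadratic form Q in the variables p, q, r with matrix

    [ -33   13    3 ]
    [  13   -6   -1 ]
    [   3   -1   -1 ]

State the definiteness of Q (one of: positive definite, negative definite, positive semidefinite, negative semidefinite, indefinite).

Leading principal minors: Δ_1 = -33, Δ_2 = 29, Δ_3 = -20.
The signs alternate starting with Δ_1 < 0, so by Sylvester's criterion Q is negative definite.

negative definite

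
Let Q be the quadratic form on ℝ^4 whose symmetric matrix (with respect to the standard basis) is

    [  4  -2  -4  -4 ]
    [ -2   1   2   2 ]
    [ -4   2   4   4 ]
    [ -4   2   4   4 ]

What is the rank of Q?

1

Row-reducing A symmetrically gives the diagonal entries 4, 0, 0, 0.
That gives 1 positive, 3 zero pivots.
The rank is the number of nonzero pivots: 1.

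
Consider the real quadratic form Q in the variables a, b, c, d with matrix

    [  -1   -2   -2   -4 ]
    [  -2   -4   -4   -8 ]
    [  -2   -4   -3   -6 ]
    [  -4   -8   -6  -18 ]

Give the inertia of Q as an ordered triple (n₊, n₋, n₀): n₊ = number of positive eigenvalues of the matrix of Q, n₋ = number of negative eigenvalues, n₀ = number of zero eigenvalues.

Congruent diagonalization of A (simultaneous row and column reduction) yields pivots -1, 0, 1, -6.
Counting signs: 1 positive, 2 negative, 1 zero.

(1, 2, 1)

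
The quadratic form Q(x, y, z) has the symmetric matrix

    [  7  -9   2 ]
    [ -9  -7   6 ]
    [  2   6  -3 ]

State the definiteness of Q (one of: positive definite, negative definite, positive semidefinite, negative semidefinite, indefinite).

indefinite

Row-reducing A symmetrically gives the diagonal entries 7, -130/7, 5/13.
So there are 2 positive, 1 negative pivots.
Hence Q is indefinite.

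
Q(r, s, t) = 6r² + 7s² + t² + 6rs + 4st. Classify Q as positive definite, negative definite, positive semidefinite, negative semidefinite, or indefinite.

positive definite

The symmetric matrix of Q is A = [[6, 3, 0], [3, 7, 2], [0, 2, 1]].
Leading principal minors: Δ_1 = 6, Δ_2 = 33, Δ_3 = 9.
All leading principal minors are positive, so by Sylvester's criterion Q is positive definite.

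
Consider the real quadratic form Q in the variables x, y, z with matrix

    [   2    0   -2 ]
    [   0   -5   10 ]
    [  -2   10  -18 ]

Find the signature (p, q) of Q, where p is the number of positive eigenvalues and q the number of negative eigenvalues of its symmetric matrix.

Symmetric row and column elimination reduces A to a congruent diagonal form with pivots 2, -5, 0.
Counting signs: 1 positive, 1 negative, 1 zero.

(1, 1)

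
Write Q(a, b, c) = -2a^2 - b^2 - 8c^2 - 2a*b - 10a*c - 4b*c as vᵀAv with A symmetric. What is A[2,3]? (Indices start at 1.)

-2

The coefficient of b·c in Q is -4. For a symmetric A this equals A[2,3] + A[3,2] = 2·A[2,3].
So A[2,3] = -4/2 = -2.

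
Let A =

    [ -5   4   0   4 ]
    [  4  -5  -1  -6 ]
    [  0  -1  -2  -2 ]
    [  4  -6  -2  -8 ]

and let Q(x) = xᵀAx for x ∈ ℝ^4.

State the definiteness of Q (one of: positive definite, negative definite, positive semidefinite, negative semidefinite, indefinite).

Leading principal minors: Δ_1 = -5, Δ_2 = 9, Δ_3 = -13, Δ_4 = 4.
The signs alternate starting with Δ_1 < 0, so by Sylvester's criterion Q is negative definite.

negative definite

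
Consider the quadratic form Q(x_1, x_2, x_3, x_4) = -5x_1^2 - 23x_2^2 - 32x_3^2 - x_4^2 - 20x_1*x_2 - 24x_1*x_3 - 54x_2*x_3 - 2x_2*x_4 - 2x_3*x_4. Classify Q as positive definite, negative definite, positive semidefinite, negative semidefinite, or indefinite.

negative definite

The symmetric matrix of Q is A = [[-5, -10, -12, 0], [-10, -23, -27, -1], [-12, -27, -32, -1], [0, -1, -1, -1]].
Leading principal minors: Δ_1 = -5, Δ_2 = 15, Δ_3 = -3, Δ_4 = 2.
The signs alternate starting with Δ_1 < 0, so by Sylvester's criterion Q is negative definite.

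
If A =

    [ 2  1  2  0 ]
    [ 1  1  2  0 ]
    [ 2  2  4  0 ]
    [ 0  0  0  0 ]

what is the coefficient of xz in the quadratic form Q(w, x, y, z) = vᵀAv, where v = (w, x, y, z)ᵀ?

0

The coefficient of xz is A[2,4] + A[4,2] = 2·0 = 0.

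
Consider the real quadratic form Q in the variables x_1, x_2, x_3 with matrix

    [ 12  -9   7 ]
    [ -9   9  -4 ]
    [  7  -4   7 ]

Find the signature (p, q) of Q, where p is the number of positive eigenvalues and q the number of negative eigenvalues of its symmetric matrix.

(3, 0)

An LDLᵀ factorisation of A has diagonal entries 12, 9/4, 20/9.
So there are 3 positive pivots.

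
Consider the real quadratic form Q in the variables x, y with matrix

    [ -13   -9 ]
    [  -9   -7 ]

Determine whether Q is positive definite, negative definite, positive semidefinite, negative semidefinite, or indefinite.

negative definite

An LDLᵀ factorisation of A has diagonal entries -13, -10/13.
That gives 2 negative pivots.
Hence Q is negative definite.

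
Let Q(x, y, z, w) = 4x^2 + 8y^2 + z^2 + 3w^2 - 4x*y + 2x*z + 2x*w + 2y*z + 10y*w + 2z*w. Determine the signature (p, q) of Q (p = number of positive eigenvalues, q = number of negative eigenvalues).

The associated matrix is A = [[4, -2, 1, 1], [-2, 8, 1, 5], [1, 1, 1, 1], [1, 5, 1, 3]].
Applying the same elementary operations to the rows and columns of A produces a congruent diagonal matrix with entries 4, 7, 3/7, -2.
So there are 3 positive, 1 negative pivots.

(3, 1)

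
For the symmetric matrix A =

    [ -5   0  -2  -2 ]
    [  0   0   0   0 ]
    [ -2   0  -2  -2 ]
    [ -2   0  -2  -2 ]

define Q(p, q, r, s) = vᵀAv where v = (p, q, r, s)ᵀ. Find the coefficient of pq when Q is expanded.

0

The coefficient of pq is A[1,2] + A[2,1] = 2·0 = 0.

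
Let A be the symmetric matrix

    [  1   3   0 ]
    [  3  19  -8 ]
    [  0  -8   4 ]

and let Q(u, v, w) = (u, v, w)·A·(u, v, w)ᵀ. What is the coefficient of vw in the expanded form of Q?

-16

The coefficient of vw is A[2,3] + A[3,2] = 2·(-8) = -16.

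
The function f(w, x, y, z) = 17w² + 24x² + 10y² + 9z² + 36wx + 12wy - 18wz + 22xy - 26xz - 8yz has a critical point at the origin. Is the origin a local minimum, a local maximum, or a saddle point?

local minimum

The Hessian at the origin is H = [[34, 36, 12, -18], [36, 48, 22, -26], [12, 22, 20, -8], [-18, -26, -8, 18]].
An LDLᵀ factorisation of H has diagonal entries 34, 168/17, 295/42, 12/59.
So there are 4 positive pivots.
H is positive definite, so the origin is a strict local minimum.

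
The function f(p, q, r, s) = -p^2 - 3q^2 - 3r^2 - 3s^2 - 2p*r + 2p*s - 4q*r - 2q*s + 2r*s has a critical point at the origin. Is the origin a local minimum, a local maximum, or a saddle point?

The Hessian at the origin is H = [[-2, 0, -2, 2], [0, -6, -4, -2], [-2, -4, -6, 2], [2, -2, 2, -6]].
Row-reducing H symmetrically gives the diagonal entries -2, -6, -4/3, -2.
Counting signs: 4 negative.
H is negative definite, so the origin is a strict local maximum.

local maximum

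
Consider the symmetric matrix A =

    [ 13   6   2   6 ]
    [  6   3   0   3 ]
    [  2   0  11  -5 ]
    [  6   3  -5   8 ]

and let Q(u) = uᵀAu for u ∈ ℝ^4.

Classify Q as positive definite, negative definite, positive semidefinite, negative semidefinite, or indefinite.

positive definite

Leading principal minors: Δ_1 = 13, Δ_2 = 3, Δ_3 = 21, Δ_4 = 30.
All leading principal minors are positive, so by Sylvester's criterion Q is positive definite.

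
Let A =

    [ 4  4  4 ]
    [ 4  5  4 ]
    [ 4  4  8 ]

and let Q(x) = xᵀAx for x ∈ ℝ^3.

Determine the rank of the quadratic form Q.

3

Applying the same elementary operations to the rows and columns of A produces a congruent diagonal matrix with entries 4, 1, 4.
Counting signs: 3 positive.
The rank is the number of nonzero pivots: 3.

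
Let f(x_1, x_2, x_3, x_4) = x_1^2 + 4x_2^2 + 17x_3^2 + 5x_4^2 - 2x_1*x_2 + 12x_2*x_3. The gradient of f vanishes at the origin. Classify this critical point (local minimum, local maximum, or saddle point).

The Hessian at the origin is H = [[2, -2, 0, 0], [-2, 8, 12, 0], [0, 12, 34, 0], [0, 0, 0, 10]].
Congruent diagonalization of H (simultaneous row and column reduction) yields pivots 2, 6, 10, 10.
That gives 4 positive pivots.
H is positive definite, so the origin is a strict local minimum.

local minimum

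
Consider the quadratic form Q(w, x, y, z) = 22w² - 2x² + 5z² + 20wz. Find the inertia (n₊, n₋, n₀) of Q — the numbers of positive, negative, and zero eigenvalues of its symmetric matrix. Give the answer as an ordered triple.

(2, 1, 1)

The symmetric matrix is A = [[22, 0, 0, 10], [0, -2, 0, 0], [0, 0, 0, 0], [10, 0, 0, 5]].
Row-reducing A symmetrically gives the diagonal entries 22, -2, 0, 5/11.
So there are 2 positive, 1 negative, 1 zero pivots.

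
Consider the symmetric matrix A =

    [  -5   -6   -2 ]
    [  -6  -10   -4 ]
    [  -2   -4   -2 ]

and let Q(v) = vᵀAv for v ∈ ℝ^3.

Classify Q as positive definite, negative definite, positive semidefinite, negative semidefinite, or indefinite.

negative definite

Applying the same elementary operations to the rows and columns of A produces a congruent diagonal matrix with entries -5, -14/5, -2/7.
Counting signs: 3 negative.
Hence Q is negative definite.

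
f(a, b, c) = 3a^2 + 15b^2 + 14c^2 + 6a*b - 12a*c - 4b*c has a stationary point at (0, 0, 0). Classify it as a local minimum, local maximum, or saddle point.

The Hessian at the origin is H = [[6, 6, -12], [6, 30, -4], [-12, -4, 28]].
Applying the same elementary operations to the rows and columns of H produces a congruent diagonal matrix with entries 6, 24, 4/3.
So there are 3 positive pivots.
H is positive definite, so the origin is a strict local minimum.

local minimum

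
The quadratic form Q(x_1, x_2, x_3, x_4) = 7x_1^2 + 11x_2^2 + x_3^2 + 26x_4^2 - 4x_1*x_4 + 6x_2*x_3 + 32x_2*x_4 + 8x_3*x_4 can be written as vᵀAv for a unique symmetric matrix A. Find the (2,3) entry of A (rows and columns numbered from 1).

The coefficient of x_2·x_3 in Q is 6. For a symmetric A this equals A[2,3] + A[3,2] = 2·A[2,3].
So A[2,3] = 6/2 = 3.

3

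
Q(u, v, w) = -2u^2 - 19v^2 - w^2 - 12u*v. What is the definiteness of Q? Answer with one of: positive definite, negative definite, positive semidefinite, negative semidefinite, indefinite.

negative definite

The symmetric matrix of Q is A = [[-2, -6, 0], [-6, -19, 0], [0, 0, -1]].
Leading principal minors: Δ_1 = -2, Δ_2 = 2, Δ_3 = -2.
The signs alternate starting with Δ_1 < 0, so by Sylvester's criterion Q is negative definite.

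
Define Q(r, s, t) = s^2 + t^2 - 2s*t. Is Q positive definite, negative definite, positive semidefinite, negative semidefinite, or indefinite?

positive semidefinite

The associated matrix is A = [[0, 0, 0], [0, 1, -1], [0, -1, 1]].
Symmetric row and column elimination reduces A to a congruent diagonal form with pivots 0, 1, 0.
So there are 1 positive, 2 zero pivots.
Hence Q is positive semidefinite.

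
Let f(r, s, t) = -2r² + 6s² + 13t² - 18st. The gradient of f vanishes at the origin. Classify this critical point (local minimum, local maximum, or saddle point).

The Hessian at the origin is H = [[-4, 0, 0], [0, 12, -18], [0, -18, 26]].
An LDLᵀ factorisation of H has diagonal entries -4, 12, -1.
So there are 1 positive, 2 negative pivots.
H is indefinite, so the origin is a saddle point.

saddle point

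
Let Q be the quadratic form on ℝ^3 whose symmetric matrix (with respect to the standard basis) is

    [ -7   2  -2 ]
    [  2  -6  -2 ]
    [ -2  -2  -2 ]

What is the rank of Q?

An LDLᵀ factorisation of A has diagonal entries -7, -38/7, -4/19.
Counting signs: 3 negative.
The rank is the number of nonzero pivots: 3.

3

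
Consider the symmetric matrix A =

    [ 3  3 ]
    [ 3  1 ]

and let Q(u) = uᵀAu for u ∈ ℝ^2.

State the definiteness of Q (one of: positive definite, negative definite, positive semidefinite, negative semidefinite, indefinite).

indefinite

Congruent diagonalization of A (simultaneous row and column reduction) yields pivots 3, -2.
That gives 1 positive, 1 negative pivots.
Hence Q is indefinite.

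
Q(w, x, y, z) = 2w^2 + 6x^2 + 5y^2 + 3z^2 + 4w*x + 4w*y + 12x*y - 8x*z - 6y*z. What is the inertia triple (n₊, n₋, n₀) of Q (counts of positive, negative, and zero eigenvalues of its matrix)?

The associated matrix is A = [[2, 2, 2, 0], [2, 6, 6, -4], [2, 6, 5, -3], [0, -4, -3, 3]].
Symmetric row and column elimination reduces A to a congruent diagonal form with pivots 2, 4, -1, 0.
Counting signs: 2 positive, 1 negative, 1 zero.

(2, 1, 1)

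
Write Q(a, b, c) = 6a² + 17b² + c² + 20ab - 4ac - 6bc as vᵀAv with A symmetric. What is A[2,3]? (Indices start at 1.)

The coefficient of b·c in Q is -6. For a symmetric A this equals A[2,3] + A[3,2] = 2·A[2,3].
So A[2,3] = -6/2 = -3.

-3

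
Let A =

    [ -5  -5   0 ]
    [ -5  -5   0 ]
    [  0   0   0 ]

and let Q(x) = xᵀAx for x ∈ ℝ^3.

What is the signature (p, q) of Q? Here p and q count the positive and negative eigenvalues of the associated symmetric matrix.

Congruent diagonalization of A (simultaneous row and column reduction) yields pivots -5, 0, 0.
That gives 1 negative, 2 zero pivots.

(0, 1)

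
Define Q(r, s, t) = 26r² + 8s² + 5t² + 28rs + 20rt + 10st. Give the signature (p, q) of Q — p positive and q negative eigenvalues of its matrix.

(3, 0)

The symmetric matrix is A = [[26, 14, 10], [14, 8, 5], [10, 5, 5]].
An LDLᵀ factorisation of A has diagonal entries 26, 6/13, 5/6.
So there are 3 positive pivots.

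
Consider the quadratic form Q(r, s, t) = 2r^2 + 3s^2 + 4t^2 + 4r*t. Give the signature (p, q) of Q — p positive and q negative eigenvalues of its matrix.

The associated matrix is A = [[2, 0, 2], [0, 3, 0], [2, 0, 4]].
An LDLᵀ factorisation of A has diagonal entries 2, 3, 2.
That gives 3 positive pivots.

(3, 0)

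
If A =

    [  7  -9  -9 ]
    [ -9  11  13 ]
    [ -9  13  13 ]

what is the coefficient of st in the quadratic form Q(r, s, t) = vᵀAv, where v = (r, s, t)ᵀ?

26

The coefficient of st is A[2,3] + A[3,2] = 2·13 = 26.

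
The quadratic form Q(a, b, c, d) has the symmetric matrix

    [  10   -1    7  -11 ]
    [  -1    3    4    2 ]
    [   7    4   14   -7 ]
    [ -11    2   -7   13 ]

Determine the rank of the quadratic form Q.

4

Symmetric row and column elimination reduces A to a congruent diagonal form with pivots 10, 29/10, 43/29, 10/43.
Counting signs: 4 positive.
The rank is the number of nonzero pivots: 4.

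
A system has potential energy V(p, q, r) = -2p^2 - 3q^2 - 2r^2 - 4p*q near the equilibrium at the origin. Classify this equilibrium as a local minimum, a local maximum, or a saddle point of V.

local maximum

The Hessian at the origin is H = [[-4, -4, 0], [-4, -6, 0], [0, 0, -4]].
Symmetric row and column elimination reduces H to a congruent diagonal form with pivots -4, -2, -4.
So there are 3 negative pivots.
H is negative definite, so the origin is a strict local maximum.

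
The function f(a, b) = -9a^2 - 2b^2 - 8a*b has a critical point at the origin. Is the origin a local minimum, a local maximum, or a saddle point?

local maximum

The Hessian at the origin is H = [[-18, -8], [-8, -4]].
det H = -18·-4 − (-8)² = 8 > 0 and H[1,1] = -18 < 0, so H is negative definite.
Therefore the origin is a local maximum.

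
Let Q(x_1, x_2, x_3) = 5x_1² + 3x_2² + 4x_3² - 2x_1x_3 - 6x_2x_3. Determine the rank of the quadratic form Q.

3

The symmetric matrix is A = [[5, 0, -1], [0, 3, -3], [-1, -3, 4]].
Congruent diagonalization of A (simultaneous row and column reduction) yields pivots 5, 3, 4/5.
That gives 3 positive pivots.
The rank is the number of nonzero pivots: 3.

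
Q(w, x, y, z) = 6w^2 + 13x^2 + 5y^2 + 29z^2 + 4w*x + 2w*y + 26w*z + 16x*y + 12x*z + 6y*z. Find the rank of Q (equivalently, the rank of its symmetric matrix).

Write A = [[6, 2, 1, 13], [2, 13, 8, 6], [1, 8, 5, 3], [13, 6, 3, 29]].
Congruent diagonalization of A (simultaneous row and column reduction) yields pivots 6, 37/3, 5/74, 0.
That gives 3 positive, 1 zero pivots.
The rank is the number of nonzero pivots: 3.

3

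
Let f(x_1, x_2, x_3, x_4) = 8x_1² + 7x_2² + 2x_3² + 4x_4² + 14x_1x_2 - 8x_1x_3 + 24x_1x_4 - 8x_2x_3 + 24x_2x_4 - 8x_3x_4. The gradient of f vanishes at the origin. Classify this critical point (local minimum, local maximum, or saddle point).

saddle point

The Hessian at the origin is H = [[16, 14, -8, 24], [14, 14, -8, 24], [-8, -8, 4, -8], [24, 24, -8, 8]].
Symmetric row and column elimination reduces H to a congruent diagonal form with pivots 16, 7/4, -4/7, 24.
Counting signs: 3 positive, 1 negative.
H is indefinite, so the origin is a saddle point.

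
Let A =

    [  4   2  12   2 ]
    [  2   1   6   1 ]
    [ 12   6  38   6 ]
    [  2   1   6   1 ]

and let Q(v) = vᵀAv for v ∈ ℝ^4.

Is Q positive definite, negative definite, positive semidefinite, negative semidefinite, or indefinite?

positive semidefinite

Congruent diagonalization of A (simultaneous row and column reduction) yields pivots 4, 0, 2, 0.
So there are 2 positive, 2 zero pivots.
Hence Q is positive semidefinite.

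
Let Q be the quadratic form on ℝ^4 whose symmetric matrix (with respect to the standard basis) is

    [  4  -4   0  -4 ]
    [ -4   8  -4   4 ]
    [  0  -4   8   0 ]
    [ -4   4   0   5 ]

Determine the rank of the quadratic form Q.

4

Symmetric row and column elimination reduces A to a congruent diagonal form with pivots 4, 4, 4, 1.
So there are 4 positive pivots.
The rank is the number of nonzero pivots: 4.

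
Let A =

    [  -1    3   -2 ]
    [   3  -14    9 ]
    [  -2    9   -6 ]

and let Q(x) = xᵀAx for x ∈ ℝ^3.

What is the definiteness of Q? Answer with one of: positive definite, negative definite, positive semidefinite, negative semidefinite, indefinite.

Leading principal minors: Δ_1 = -1, Δ_2 = 5, Δ_3 = -1.
The signs alternate starting with Δ_1 < 0, so by Sylvester's criterion Q is negative definite.

negative definite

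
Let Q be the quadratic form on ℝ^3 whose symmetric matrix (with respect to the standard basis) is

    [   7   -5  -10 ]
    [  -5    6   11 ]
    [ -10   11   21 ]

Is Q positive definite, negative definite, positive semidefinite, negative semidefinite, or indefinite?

Symmetric row and column elimination reduces A to a congruent diagonal form with pivots 7, 17/7, 10/17.
So there are 3 positive pivots.
Hence Q is positive definite.

positive definite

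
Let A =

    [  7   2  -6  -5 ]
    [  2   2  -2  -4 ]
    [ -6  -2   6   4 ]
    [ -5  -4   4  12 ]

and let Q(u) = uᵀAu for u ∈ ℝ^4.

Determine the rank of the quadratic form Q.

4

Row-reducing A symmetrically gives the diagonal entries 7, 10/7, 4/5, 3.
Counting signs: 4 positive.
The rank is the number of nonzero pivots: 4.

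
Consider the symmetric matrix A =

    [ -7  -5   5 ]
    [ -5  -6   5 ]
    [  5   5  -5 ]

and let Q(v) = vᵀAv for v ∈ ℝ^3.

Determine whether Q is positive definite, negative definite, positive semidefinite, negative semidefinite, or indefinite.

An LDLᵀ factorisation of A has diagonal entries -7, -17/7, -10/17.
So there are 3 negative pivots.
Hence Q is negative definite.

negative definite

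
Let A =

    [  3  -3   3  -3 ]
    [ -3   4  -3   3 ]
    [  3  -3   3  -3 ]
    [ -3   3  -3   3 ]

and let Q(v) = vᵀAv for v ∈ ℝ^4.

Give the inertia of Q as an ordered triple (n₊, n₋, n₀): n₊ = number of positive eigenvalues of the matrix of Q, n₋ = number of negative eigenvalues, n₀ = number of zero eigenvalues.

(2, 0, 2)

Applying the same elementary operations to the rows and columns of A produces a congruent diagonal matrix with entries 3, 1, 0, 0.
So there are 2 positive, 2 zero pivots.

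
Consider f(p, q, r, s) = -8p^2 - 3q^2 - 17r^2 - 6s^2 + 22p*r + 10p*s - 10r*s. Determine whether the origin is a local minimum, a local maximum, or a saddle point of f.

The Hessian at the origin is H = [[-16, 0, 22, 10], [0, -6, 0, 0], [22, 0, -34, -10], [10, 0, -10, -12]].
Symmetric row and column elimination reduces H to a congruent diagonal form with pivots -16, -6, -15/4, -2.
So there are 4 negative pivots.
H is negative definite, so the origin is a strict local maximum.

local maximum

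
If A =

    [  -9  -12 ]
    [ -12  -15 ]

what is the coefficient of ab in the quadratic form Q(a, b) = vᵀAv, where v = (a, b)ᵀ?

The coefficient of ab is A[1,2] + A[2,1] = 2·(-12) = -24.

-24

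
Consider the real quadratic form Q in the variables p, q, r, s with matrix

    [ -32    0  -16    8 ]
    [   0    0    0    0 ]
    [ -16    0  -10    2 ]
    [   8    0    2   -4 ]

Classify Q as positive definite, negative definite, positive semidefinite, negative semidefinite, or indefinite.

Applying the same elementary operations to the rows and columns of A produces a congruent diagonal matrix with entries -32, 0, -2, 0.
That gives 2 negative, 2 zero pivots.
Hence Q is negative semidefinite.

negative semidefinite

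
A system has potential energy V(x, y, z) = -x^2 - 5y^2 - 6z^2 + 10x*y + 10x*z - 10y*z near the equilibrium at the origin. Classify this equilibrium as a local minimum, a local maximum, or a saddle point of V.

The Hessian at the origin is H = [[-2, 10, 10], [10, -10, -10], [10, -10, -12]].
Row-reducing H symmetrically gives the diagonal entries -2, 40, -2.
Counting signs: 1 positive, 2 negative.
H is indefinite, so the origin is a saddle point.

saddle point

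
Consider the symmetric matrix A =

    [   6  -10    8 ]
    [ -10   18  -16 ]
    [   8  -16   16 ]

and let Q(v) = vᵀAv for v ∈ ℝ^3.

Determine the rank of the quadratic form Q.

Row-reducing A symmetrically gives the diagonal entries 6, 4/3, 0.
That gives 2 positive, 1 zero pivots.
The rank is the number of nonzero pivots: 2.

2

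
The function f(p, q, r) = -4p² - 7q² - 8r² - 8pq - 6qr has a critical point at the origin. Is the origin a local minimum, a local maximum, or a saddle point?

local maximum

The Hessian at the origin is H = [[-8, -8, 0], [-8, -14, -6], [0, -6, -16]].
Row-reducing H symmetrically gives the diagonal entries -8, -6, -10.
So there are 3 negative pivots.
H is negative definite, so the origin is a strict local maximum.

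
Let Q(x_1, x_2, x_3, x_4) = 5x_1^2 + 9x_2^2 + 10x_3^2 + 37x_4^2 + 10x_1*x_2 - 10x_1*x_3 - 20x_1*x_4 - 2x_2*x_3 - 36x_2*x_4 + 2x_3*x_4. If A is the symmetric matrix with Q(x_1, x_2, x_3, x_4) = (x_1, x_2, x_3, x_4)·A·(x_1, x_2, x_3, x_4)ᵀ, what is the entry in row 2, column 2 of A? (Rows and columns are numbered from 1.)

9

The coefficient of x_2^2 in Q is 9, and that is exactly A[2,2].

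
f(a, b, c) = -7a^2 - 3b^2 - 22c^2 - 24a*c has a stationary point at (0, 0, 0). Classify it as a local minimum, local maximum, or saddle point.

local maximum

The Hessian at the origin is H = [[-14, 0, -24], [0, -6, 0], [-24, 0, -44]].
Symmetric row and column elimination reduces H to a congruent diagonal form with pivots -14, -6, -20/7.
That gives 3 negative pivots.
H is negative definite, so the origin is a strict local maximum.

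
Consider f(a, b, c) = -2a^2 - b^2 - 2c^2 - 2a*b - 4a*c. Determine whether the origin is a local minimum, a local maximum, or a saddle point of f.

saddle point

The Hessian at the origin is H = [[-4, -2, -4], [-2, -2, 0], [-4, 0, -4]].
Row-reducing H symmetrically gives the diagonal entries -4, -1, 4.
That gives 1 positive, 2 negative pivots.
H is indefinite, so the origin is a saddle point.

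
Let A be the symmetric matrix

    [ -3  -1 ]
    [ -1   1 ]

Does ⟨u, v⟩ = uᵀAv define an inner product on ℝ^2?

Row-reducing A symmetrically gives the diagonal entries -3, 4/3.
Counting signs: 1 positive, 1 negative.
Hence Q is indefinite.
⟨·,·⟩ is an inner product exactly when A is positive definite.

no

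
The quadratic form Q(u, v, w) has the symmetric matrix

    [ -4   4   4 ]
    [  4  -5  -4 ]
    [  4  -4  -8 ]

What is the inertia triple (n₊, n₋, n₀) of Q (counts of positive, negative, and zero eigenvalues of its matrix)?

Row-reducing A symmetrically gives the diagonal entries -4, -1, -4.
So there are 3 negative pivots.

(0, 3, 0)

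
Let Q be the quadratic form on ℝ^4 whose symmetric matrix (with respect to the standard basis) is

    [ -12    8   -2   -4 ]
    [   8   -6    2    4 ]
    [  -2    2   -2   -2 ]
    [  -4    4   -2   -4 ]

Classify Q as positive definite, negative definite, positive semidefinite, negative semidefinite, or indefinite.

Symmetric row and column elimination reduces A to a congruent diagonal form with pivots -12, -2/3, -1, 0.
So there are 3 negative, 1 zero pivots.
Hence Q is negative semidefinite.

negative semidefinite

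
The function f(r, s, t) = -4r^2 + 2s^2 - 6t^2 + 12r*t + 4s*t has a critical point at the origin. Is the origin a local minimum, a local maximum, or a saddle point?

The Hessian at the origin is H = [[-8, 0, 12], [0, 4, 4], [12, 4, -12]].
An LDLᵀ factorisation of H has diagonal entries -8, 4, 2.
So there are 2 positive, 1 negative pivots.
H is indefinite, so the origin is a saddle point.

saddle point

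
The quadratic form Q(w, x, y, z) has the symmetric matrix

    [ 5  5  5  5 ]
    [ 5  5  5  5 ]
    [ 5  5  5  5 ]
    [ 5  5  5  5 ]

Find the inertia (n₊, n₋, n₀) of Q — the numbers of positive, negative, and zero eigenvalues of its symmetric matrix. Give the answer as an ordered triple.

(1, 0, 3)

Row-reducing A symmetrically gives the diagonal entries 5, 0, 0, 0.
Counting signs: 1 positive, 3 zero.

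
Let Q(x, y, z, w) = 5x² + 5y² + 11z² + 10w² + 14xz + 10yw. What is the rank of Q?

4

The symmetric matrix is A = [[5, 0, 7, 0], [0, 5, 0, 5], [7, 0, 11, 0], [0, 5, 0, 10]].
Row-reducing A symmetrically gives the diagonal entries 5, 5, 6/5, 5.
That gives 4 positive pivots.
The rank is the number of nonzero pivots: 4.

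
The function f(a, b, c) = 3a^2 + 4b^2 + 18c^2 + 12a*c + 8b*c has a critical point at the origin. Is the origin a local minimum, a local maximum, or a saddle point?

local minimum

The Hessian at the origin is H = [[6, 0, 12], [0, 8, 8], [12, 8, 36]].
Applying the same elementary operations to the rows and columns of H produces a congruent diagonal matrix with entries 6, 8, 4.
So there are 3 positive pivots.
H is positive definite, so the origin is a strict local minimum.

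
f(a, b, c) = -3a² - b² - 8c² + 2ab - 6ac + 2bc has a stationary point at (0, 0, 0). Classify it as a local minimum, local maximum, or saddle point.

local maximum

The Hessian at the origin is H = [[-6, 2, -6], [2, -2, 2], [-6, 2, -16]].
Row-reducing H symmetrically gives the diagonal entries -6, -4/3, -10.
Counting signs: 3 negative.
H is negative definite, so the origin is a strict local maximum.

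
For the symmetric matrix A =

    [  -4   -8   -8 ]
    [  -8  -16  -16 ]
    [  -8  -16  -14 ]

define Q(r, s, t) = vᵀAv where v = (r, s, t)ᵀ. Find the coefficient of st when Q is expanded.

The coefficient of st is A[2,3] + A[3,2] = 2·(-16) = -32.

-32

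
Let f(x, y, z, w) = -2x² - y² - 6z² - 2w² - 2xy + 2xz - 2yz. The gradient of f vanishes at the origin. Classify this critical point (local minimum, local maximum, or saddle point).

The Hessian at the origin is H = [[-4, -2, 2, 0], [-2, -2, -2, 0], [2, -2, -12, 0], [0, 0, 0, -4]].
Applying the same elementary operations to the rows and columns of H produces a congruent diagonal matrix with entries -4, -1, -2, -4.
Counting signs: 4 negative.
H is negative definite, so the origin is a strict local maximum.

local maximum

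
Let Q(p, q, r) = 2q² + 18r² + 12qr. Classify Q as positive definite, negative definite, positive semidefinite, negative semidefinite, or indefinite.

The symmetric matrix is A = [[0, 0, 0], [0, 2, 6], [0, 6, 18]].
Congruent diagonalization of A (simultaneous row and column reduction) yields pivots 0, 2, 0.
So there are 1 positive, 2 zero pivots.
Hence Q is positive semidefinite.

positive semidefinite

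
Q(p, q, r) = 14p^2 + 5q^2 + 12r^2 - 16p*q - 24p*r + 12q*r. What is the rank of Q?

2

The symmetric matrix is A = [[14, -8, -12], [-8, 5, 6], [-12, 6, 12]].
Congruent diagonalization of A (simultaneous row and column reduction) yields pivots 14, 3/7, 0.
Counting signs: 2 positive, 1 zero.
The rank is the number of nonzero pivots: 2.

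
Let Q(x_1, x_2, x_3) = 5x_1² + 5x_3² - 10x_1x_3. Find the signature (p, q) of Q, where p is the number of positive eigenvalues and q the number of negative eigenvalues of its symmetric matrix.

(1, 0)

Write A = [[5, 0, -5], [0, 0, 0], [-5, 0, 5]].
Applying the same elementary operations to the rows and columns of A produces a congruent diagonal matrix with entries 5, 0, 0.
Counting signs: 1 positive, 2 zero.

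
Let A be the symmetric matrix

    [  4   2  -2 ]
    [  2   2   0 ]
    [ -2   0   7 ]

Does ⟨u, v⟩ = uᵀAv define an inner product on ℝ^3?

Leading principal minors: Δ_1 = 4, Δ_2 = 4, Δ_3 = 20.
All leading principal minors are positive, so by Sylvester's criterion Q is positive definite.
⟨·,·⟩ is an inner product exactly when A is positive definite.

yes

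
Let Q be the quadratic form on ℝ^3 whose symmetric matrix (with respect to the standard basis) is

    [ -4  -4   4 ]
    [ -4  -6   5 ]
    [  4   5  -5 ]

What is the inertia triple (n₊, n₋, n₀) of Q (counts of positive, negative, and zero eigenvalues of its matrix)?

Congruent diagonalization of A (simultaneous row and column reduction) yields pivots -4, -2, -1/2.
That gives 3 negative pivots.

(0, 3, 0)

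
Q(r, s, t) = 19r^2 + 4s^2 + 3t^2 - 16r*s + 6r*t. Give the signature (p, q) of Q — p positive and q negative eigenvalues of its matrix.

The symmetric matrix is A = [[19, -8, 3], [-8, 4, 0], [3, 0, 3]].
Congruent diagonalization of A (simultaneous row and column reduction) yields pivots 19, 12/19, 0.
So there are 2 positive, 1 zero pivots.

(2, 0)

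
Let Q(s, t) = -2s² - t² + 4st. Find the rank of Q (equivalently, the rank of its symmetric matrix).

The associated matrix is A = [[-2, 2], [2, -1]].
Congruent diagonalization of A (simultaneous row and column reduction) yields pivots -2, 1.
That gives 1 positive, 1 negative pivots.
The rank is the number of nonzero pivots: 2.

2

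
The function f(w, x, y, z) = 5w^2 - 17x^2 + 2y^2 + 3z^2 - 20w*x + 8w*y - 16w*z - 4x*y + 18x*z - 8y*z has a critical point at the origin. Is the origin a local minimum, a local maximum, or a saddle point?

saddle point

The Hessian at the origin is H = [[10, -20, 8, -16], [-20, -34, -4, 18], [8, -4, 4, -8], [-16, 18, -8, 6]].
Symmetric row and column elimination reduces H to a congruent diagonal form with pivots 10, -74, -84/185, -20/7.
So there are 1 positive, 3 negative pivots.
H is indefinite, so the origin is a saddle point.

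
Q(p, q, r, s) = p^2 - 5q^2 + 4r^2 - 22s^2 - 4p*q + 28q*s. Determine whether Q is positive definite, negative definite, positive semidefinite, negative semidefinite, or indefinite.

indefinite

Write A = [[1, -2, 0, 0], [-2, -5, 0, 14], [0, 0, 4, 0], [0, 14, 0, -22]].
Symmetric row and column elimination reduces A to a congruent diagonal form with pivots 1, -9, 4, -2/9.
Counting signs: 2 positive, 2 negative.
Hence Q is indefinite.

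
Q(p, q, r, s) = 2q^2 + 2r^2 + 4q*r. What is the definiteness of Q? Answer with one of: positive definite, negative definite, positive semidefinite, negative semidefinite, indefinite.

Write A = [[0, 0, 0, 0], [0, 2, 2, 0], [0, 2, 2, 0], [0, 0, 0, 0]].
Symmetric row and column elimination reduces A to a congruent diagonal form with pivots 0, 2, 0, 0.
So there are 1 positive, 3 zero pivots.
Hence Q is positive semidefinite.

positive semidefinite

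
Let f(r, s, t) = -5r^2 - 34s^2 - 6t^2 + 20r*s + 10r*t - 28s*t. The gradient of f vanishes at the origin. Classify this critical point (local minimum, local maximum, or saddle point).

The Hessian at the origin is H = [[-10, 20, 10], [20, -68, -28], [10, -28, -12]].
Symmetric row and column elimination reduces H to a congruent diagonal form with pivots -10, -28, 2/7.
So there are 1 positive, 2 negative pivots.
H is indefinite, so the origin is a saddle point.

saddle point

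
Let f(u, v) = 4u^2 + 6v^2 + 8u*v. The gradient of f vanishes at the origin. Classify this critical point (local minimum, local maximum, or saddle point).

The Hessian at the origin is H = [[8, 8], [8, 12]].
det H = 8·12 − (8)² = 32 > 0 and H[1,1] = 8 > 0, so H is positive definite.
Therefore the origin is a local minimum.

local minimum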